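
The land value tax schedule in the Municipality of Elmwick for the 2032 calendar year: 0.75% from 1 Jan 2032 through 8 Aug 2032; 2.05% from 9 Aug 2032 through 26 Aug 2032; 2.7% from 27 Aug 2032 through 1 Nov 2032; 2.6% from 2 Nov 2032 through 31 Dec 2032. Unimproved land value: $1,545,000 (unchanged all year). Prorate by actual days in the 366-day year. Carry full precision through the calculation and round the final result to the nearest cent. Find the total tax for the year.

$22,776.09

1 Jan – 8 Aug 2032: 221 days at 0.75% → $1,545,000 × 0.75% × 221/366 = $6,996.8238
9 Aug – 26 Aug 2032: 18 days at 2.05% → $1,545,000 × 2.05% × 18/366 = $1,557.6639
27 Aug – 1 Nov 2032: 67 days at 2.7% → $1,545,000 × 2.7% × 67/366 = $7,636.3525
2 Nov – 31 Dec 2032: 60 days at 2.6% → $1,545,000 × 2.6% × 60/366 = $6,585.2459
Total = $22,776.0861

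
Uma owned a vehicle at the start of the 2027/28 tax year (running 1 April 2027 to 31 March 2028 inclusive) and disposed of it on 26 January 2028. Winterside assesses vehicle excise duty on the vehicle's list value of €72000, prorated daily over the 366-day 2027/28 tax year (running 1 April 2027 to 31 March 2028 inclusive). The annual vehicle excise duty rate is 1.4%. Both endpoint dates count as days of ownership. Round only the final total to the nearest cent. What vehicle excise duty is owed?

Days held (1 April 2027 – 26 January 2028): 301 out of 366
Tax = €72000 × 1.4% × 301/366 = €828.9836

€828.98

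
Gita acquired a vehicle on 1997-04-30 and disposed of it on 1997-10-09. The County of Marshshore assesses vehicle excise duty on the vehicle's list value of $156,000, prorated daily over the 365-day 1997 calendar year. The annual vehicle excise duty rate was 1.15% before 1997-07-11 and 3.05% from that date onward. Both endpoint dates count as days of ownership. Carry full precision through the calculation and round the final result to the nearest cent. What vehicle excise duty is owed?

1997-04-30 to 1997-07-10: 72 days at 1.15% → $156,000 × 1.15% × 72/365 = $353.8849
1997-07-11 to 1997-10-09: 91 days at 3.05% → $156,000 × 3.05% × 91/365 = $1,186.2411
Total = $1,540.1260

$1,540.13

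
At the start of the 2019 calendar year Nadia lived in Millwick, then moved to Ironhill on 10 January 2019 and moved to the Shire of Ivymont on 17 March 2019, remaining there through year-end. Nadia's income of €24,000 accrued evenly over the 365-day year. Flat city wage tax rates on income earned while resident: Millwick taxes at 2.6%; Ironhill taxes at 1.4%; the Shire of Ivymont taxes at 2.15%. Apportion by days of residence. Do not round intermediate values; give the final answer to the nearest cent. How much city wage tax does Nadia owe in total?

Millwick, 1 January – 9 January 2019: 9 days → €24,000 × 2.6% × 9/365 = €15.3863
Ironhill, 10 January – 16 March 2019: 66 days → €24,000 × 1.4% × 66/365 = €60.7562
The Shire of Ivymont, 17 March – 31 December 2019: 290 days → €24,000 × 2.15% × 290/365 = €409.9726
Total = €486.1151

€486.12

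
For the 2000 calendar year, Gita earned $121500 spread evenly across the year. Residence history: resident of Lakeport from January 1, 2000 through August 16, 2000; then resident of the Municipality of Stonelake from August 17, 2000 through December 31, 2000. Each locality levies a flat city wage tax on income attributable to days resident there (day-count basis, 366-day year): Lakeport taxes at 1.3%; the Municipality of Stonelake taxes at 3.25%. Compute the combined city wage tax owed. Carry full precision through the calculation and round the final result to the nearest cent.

$2466.35

Lakeport, January 1 – August 16, 2000: 229 days → $121500 × 1.3% × 229/366 = $988.2664
The Municipality of Stonelake, August 17 – December 31, 2000: 137 days → $121500 × 3.25% × 137/366 = $1478.0840
Total = $2466.3504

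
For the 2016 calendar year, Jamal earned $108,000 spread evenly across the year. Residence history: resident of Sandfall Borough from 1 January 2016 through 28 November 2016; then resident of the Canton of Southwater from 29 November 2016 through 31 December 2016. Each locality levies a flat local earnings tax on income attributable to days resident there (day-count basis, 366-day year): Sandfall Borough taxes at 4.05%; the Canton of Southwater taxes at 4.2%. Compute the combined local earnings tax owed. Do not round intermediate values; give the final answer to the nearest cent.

Sandfall Borough, 1 January – 28 November 2016: 333 days → $108,000 × 4.05% × 333/366 = $3,979.6230
The Canton of Southwater, 29 November – 31 December 2016: 33 days → $108,000 × 4.2% × 33/366 = $408.9836
Total = $4,388.6066

$4,388.61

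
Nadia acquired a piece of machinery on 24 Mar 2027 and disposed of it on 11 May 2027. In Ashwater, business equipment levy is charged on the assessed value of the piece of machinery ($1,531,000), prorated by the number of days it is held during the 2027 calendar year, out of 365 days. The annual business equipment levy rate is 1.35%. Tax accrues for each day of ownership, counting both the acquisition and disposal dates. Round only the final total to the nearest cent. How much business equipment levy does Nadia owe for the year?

$2,774.68

Days held (24 Mar – 11 May 2027): 49 out of 365
Tax = $1,531,000 × 1.35% × 49/365 = $2,774.6753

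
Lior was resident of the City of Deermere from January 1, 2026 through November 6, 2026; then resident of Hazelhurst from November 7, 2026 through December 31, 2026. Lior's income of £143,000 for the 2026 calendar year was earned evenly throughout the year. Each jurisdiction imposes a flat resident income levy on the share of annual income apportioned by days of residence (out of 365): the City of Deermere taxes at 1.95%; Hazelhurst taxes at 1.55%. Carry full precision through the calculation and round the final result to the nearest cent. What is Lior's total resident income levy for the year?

£2,702.31

The City of Deermere, January 1 – November 6, 2026: 310 days → £143,000 × 1.95% × 310/365 = £2,368.3151
Hazelhurst, November 7 – December 31, 2026: 55 days → £143,000 × 1.55% × 55/365 = £333.9932
Total = £2,702.3082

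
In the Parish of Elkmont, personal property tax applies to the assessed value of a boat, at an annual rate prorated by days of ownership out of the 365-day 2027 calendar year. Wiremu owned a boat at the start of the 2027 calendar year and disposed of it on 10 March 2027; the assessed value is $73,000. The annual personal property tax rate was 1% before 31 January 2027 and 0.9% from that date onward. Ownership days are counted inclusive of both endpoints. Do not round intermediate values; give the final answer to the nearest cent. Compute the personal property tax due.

1 January – 30 January 2027: 30 days at 1% → $73,000 × 1% × 30/365 = $60.0000
31 January – 10 March 2027: 39 days at 0.9% → $73,000 × 0.9% × 39/365 = $70.2000
Total = $130.2000

$130.20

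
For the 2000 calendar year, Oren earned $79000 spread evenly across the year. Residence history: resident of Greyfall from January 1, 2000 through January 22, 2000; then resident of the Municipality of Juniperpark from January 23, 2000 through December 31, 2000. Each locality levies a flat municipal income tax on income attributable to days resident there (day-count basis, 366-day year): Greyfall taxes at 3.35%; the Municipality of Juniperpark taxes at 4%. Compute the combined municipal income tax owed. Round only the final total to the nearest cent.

$3129.13

Greyfall, January 1 – January 22, 2000: 22 days → $79000 × 3.35% × 22/366 = $159.0792
The Municipality of Juniperpark, January 23 – December 31, 2000: 344 days → $79000 × 4% × 344/366 = $2970.0546
Total = $3129.1339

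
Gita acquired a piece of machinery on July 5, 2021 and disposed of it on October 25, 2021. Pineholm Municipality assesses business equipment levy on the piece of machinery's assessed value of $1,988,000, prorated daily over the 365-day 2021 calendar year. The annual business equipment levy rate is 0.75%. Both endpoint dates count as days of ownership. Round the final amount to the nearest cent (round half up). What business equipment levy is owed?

$4,615.97

Days held (July 5 – October 25, 2021): 113 out of 365
Tax = $1,988,000 × 0.75% × 113/365 = $4,615.9726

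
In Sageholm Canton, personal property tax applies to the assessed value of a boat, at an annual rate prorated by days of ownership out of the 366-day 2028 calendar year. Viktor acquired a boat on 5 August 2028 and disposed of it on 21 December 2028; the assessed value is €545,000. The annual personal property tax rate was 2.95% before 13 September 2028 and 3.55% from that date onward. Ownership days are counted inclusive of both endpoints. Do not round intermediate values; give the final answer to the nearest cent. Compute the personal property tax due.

5 August – 12 September 2028: 39 days at 2.95% → €545,000 × 2.95% × 39/366 = €1,713.1762
13 September – 21 December 2028: 100 days at 3.55% → €545,000 × 3.55% × 100/366 = €5,286.2022
Total = €6,999.3784

€6,999.38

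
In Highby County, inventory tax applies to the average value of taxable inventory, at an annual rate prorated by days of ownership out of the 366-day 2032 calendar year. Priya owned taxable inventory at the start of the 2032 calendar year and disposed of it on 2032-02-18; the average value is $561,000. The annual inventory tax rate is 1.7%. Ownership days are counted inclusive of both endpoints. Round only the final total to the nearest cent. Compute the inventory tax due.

Days held (2032-01-01 to 2032-02-18): 49 out of 366
Tax = $561,000 × 1.7% × 49/366 = $1,276.8115

$1,276.81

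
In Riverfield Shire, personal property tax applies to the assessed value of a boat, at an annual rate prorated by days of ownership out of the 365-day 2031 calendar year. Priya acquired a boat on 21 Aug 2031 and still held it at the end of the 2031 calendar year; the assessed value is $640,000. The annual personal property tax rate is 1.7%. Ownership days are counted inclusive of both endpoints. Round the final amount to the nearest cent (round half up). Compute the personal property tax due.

Days held (21 Aug – 31 Dec 2031): 133 out of 365
Tax = $640,000 × 1.7% × 133/365 = $3,964.4932

$3,964.49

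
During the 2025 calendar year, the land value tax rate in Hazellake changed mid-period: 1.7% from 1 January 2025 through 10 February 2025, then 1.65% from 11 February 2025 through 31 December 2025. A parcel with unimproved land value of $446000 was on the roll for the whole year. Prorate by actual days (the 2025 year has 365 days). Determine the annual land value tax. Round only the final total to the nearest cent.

$7384.05

1 January – 10 February 2025: 41 days at 1.7% → $446000 × 1.7% × 41/365 = $851.6767
11 February – 31 December 2025: 324 days at 1.65% → $446000 × 1.65% × 324/365 = $6532.3726
Total = $7384.0493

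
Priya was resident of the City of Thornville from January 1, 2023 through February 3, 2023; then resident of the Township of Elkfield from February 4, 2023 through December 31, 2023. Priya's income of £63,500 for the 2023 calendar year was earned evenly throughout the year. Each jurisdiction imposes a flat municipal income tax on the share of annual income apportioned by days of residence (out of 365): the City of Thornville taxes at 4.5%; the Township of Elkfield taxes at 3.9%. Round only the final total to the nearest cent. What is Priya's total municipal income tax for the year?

The City of Thornville, January 1 – February 3, 2023: 34 days → £63,500 × 4.5% × 34/365 = £266.1781
The Township of Elkfield, February 4 – December 31, 2023: 331 days → £63,500 × 3.9% × 331/365 = £2,245.8123
Total = £2,511.9904

£2,511.99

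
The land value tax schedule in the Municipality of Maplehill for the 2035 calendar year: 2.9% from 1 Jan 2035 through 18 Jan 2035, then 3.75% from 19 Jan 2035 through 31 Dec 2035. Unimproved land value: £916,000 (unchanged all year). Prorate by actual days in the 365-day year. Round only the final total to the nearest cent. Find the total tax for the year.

1 Jan – 18 Jan 2035: 18 days at 2.9% → £916,000 × 2.9% × 18/365 = £1,310.0055
19 Jan – 31 Dec 2035: 347 days at 3.75% → £916,000 × 3.75% × 347/365 = £32,656.0274
Total = £33,966.0329

£33,966.03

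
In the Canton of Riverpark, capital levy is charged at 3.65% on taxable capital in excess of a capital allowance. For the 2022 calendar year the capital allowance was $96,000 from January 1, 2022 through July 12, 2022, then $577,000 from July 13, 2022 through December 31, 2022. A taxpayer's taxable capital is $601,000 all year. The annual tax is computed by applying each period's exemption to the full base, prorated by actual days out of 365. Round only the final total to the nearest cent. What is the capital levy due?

$10,159.30

January 1 – July 12, 2022: 193 days, exemption $96,000 → ($601,000 − $96,000) × 3.65% × 193/365 = $9,746.5000
July 13 – December 31, 2022: 172 days, exemption $577,000 → ($601,000 − $577,000) × 3.65% × 172/365 = $412.8000
Total = $10,159.3000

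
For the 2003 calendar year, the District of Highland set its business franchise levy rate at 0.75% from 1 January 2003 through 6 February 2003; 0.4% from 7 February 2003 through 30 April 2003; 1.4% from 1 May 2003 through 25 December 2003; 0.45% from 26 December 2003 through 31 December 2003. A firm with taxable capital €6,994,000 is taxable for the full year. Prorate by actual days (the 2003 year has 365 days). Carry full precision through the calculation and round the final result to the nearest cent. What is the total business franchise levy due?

1 January – 6 February 2003: 37 days at 0.75% → €6,994,000 × 0.75% × 37/365 = €5,317.3562
7 February – 30 April 2003: 83 days at 0.4% → €6,994,000 × 0.4% × 83/365 = €6,361.6658
1 May – 25 December 2003: 239 days at 1.4% → €6,994,000 × 1.4% × 239/365 = €64,114.8603
26 December – 31 December 2003: 6 days at 0.45% → €6,994,000 × 0.45% × 6/365 = €517.3644
Total = €76,311.2466

€76,311.25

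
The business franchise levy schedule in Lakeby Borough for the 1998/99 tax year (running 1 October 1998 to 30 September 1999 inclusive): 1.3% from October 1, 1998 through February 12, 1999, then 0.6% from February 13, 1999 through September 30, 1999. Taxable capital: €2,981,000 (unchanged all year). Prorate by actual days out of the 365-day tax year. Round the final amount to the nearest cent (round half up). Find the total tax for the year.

€25,603.93

October 1, 1998 – February 12, 1999: 135 days at 1.3% → €2,981,000 × 1.3% × 135/365 = €14,333.3014
February 13 – September 30, 1999: 230 days at 0.6% → €2,981,000 × 0.6% × 230/365 = €11,270.6301
Total = €25,603.9315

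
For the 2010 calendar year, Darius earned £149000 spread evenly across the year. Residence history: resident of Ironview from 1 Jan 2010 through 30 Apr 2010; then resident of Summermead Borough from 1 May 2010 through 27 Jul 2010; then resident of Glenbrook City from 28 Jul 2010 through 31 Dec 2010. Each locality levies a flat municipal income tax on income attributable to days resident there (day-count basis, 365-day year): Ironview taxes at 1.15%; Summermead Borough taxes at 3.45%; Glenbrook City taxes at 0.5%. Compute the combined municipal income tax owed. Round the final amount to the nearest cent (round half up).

£2123.15

Ironview, 1 Jan – 30 Apr 2010: 120 days → £149000 × 1.15% × 120/365 = £563.3425
Summermead Borough, 1 May – 27 Jul 2010: 88 days → £149000 × 3.45% × 88/365 = £1239.3534
Glenbrook City, 28 Jul – 31 Dec 2010: 157 days → £149000 × 0.5% × 157/365 = £320.4521
Total = £2123.1479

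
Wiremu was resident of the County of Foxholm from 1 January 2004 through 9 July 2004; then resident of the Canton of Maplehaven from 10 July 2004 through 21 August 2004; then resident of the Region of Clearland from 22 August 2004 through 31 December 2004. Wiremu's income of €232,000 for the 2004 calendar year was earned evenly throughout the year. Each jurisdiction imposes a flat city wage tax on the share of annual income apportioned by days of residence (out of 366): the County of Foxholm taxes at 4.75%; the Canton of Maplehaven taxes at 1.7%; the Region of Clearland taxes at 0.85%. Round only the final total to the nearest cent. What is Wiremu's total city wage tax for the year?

€6,925.45

The County of Foxholm, 1 January – 9 July 2004: 191 days → €232,000 × 4.75% × 191/366 = €5,750.8743
The Canton of Maplehaven, 10 July – 21 August 2004: 43 days → €232,000 × 1.7% × 43/366 = €463.3661
The Region of Clearland, 22 August – 31 December 2004: 132 days → €232,000 × 0.85% × 132/366 = €711.2131
Total = €6,925.4536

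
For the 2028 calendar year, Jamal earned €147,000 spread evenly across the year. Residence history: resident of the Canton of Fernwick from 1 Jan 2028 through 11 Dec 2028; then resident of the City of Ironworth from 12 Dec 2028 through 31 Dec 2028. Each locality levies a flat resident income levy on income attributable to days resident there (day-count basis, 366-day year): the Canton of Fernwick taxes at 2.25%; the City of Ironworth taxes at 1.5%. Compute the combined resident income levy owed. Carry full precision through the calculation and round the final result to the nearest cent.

€3,247.25

The Canton of Fernwick, 1 Jan – 11 Dec 2028: 346 days → €147,000 × 2.25% × 346/366 = €3,126.7623
The City of Ironworth, 12 Dec – 31 Dec 2028: 20 days → €147,000 × 1.5% × 20/366 = €120.4918
Total = €3,247.2541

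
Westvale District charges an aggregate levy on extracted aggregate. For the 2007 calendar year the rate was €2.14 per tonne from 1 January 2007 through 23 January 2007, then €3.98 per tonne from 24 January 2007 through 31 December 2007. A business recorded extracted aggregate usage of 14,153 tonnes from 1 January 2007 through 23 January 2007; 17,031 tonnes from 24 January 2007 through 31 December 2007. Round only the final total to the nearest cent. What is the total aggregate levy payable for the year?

1 January – 23 January 2007: 14,153 tonnes at €2.14/tonne → €30287.42
24 January – 31 December 2007: 17,031 tonnes at €3.98/tonne → €67783.38

€98070.80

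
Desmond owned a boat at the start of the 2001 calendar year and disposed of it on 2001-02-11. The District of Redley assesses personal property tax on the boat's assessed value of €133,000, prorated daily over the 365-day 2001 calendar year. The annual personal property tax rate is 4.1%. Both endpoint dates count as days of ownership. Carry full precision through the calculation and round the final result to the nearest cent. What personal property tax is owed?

Days held (2001-01-01 to 2001-02-11): 42 out of 365
Tax = €133,000 × 4.1% × 42/365 = €627.4685

€627.47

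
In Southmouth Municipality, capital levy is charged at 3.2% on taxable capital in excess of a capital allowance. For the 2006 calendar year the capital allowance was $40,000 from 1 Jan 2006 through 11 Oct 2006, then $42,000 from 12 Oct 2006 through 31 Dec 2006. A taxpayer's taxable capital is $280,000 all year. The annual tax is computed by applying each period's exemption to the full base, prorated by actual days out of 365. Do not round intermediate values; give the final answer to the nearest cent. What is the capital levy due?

1 Jan – 11 Oct 2006: 284 days, exemption $40,000 → ($280,000 − $40,000) × 3.2% × 284/365 = $5,975.6712
12 Oct – 31 Dec 2006: 81 days, exemption $42,000 → ($280,000 − $42,000) × 3.2% × 81/365 = $1,690.1260
Total = $7,665.7973

$7,665.80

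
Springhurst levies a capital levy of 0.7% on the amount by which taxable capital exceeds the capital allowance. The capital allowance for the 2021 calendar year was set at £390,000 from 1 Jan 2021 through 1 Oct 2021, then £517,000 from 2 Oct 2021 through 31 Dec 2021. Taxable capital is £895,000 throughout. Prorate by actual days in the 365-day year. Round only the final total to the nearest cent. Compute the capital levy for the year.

£3,313.36

1 Jan – 1 Oct 2021: 274 days, exemption £390,000 → (£895,000 − £390,000) × 0.7% × 274/365 = £2,653.6712
2 Oct – 31 Dec 2021: 91 days, exemption £517,000 → (£895,000 − £517,000) × 0.7% × 91/365 = £659.6877
Total = £3,313.3589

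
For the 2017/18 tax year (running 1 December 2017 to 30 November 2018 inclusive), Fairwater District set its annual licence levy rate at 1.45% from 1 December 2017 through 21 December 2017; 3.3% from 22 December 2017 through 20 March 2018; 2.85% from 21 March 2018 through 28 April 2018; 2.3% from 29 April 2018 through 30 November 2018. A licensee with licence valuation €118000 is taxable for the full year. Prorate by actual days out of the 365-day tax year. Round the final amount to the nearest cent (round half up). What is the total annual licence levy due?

€3013.36

1 December – 21 December 2017: 21 days at 1.45% → €118000 × 1.45% × 21/365 = €98.4411
22 December 2017 – 20 March 2018: 89 days at 3.3% → €118000 × 3.3% × 89/365 = €949.4959
21 March – 28 April 2018: 39 days at 2.85% → €118000 × 2.85% × 39/365 = €359.3342
29 April – 30 November 2018: 216 days at 2.3% → €118000 × 2.3% × 216/365 = €1606.0932
Total = €3013.3644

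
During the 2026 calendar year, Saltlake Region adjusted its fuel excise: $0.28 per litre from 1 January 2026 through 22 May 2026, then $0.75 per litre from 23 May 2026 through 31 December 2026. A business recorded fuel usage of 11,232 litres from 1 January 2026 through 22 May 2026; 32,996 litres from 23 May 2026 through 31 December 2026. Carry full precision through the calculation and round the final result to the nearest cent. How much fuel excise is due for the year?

1 January – 22 May 2026: 11,232 litres at $0.28/litre → $3,144.96
23 May – 31 December 2026: 32,996 litres at $0.75/litre → $24,747.00

$27,891.96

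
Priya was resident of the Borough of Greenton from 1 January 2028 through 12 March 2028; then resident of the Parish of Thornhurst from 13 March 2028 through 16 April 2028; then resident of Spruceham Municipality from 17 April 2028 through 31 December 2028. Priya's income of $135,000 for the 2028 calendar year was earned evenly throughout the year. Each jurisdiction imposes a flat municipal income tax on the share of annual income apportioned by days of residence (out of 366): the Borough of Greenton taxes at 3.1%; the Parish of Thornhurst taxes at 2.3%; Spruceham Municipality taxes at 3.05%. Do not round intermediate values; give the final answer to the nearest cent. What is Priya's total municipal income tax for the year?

$4,033.95

The Borough of Greenton, 1 January – 12 March 2028: 72 days → $135,000 × 3.1% × 72/366 = $823.2787
The Parish of Thornhurst, 13 March – 16 April 2028: 35 days → $135,000 × 2.3% × 35/366 = $296.9262
Spruceham Municipality, 17 April – 31 December 2028: 259 days → $135,000 × 3.05% × 259/366 = $2,913.7500
Total = $4,033.9549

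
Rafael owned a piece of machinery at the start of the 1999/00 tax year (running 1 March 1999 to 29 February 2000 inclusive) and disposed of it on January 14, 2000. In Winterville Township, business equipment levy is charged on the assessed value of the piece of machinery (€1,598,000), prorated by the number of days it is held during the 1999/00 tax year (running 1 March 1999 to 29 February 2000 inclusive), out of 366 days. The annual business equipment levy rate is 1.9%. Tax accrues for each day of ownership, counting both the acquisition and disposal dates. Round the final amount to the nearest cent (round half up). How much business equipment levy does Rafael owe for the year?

Days held (March 1, 1999 – January 14, 2000): 320 out of 366
Tax = €1,598,000 × 1.9% × 320/366 = €26,546.0109

€26,546.01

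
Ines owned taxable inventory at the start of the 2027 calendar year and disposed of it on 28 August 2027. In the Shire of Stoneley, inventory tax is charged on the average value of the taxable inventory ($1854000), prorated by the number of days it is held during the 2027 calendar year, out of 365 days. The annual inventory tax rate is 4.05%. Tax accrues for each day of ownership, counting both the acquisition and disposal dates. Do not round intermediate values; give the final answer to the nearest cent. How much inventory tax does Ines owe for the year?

Days held (1 January – 28 August 2027): 240 out of 365
Tax = $1854000 × 4.05% × 240/365 = $49372.2740

$49372.27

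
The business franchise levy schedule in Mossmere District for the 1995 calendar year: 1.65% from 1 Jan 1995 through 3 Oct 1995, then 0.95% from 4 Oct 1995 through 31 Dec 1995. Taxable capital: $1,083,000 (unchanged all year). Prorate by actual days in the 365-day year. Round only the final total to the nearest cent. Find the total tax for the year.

$16,020.98

1 Jan – 3 Oct 1995: 276 days at 1.65% → $1,083,000 × 1.65% × 276/365 = $13,512.2795
4 Oct – 31 Dec 1995: 89 days at 0.95% → $1,083,000 × 0.95% × 89/365 = $2,508.7027
Total = $16,020.9822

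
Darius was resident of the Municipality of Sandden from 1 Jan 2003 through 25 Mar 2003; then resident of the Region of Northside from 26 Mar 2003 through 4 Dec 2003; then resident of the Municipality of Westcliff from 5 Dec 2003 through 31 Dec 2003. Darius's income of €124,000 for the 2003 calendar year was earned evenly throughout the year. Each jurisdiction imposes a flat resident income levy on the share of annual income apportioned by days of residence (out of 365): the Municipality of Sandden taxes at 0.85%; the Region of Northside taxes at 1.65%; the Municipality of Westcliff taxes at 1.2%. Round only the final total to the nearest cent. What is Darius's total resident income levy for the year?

The Municipality of Sandden, 1 Jan – 25 Mar 2003: 84 days → €124,000 × 0.85% × 84/365 = €242.5644
The Region of Northside, 26 Mar – 4 Dec 2003: 254 days → €124,000 × 1.65% × 254/365 = €1,423.7918
The Municipality of Westcliff, 5 Dec – 31 Dec 2003: 27 days → €124,000 × 1.2% × 27/365 = €110.0712
Total = €1,776.4274

€1,776.43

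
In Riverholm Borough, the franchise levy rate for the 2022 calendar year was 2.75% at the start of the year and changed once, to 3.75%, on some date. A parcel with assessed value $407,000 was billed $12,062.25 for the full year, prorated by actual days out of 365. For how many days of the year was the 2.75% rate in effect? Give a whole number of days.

Let d = days at the first rate; then 365 − d days at the second rate.
$407,000 × [2.75%·d + 3.75%·(365−d)] / 365 = $12,062.25
Solving gives d = 287, so the new rate took effect on 15 Oct 2022.

287 days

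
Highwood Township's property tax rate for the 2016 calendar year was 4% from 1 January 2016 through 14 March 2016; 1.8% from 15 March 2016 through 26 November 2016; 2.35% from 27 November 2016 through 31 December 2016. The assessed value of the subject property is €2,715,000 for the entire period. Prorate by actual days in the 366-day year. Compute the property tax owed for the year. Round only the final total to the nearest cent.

1 January – 14 March 2016: 74 days at 4% → €2,715,000 × 4% × 74/366 = €21,957.3770
15 March – 26 November 2016: 257 days at 1.8% → €2,715,000 × 1.8% × 257/366 = €34,315.8197
27 November – 31 December 2016: 35 days at 2.35% → €2,715,000 × 2.35% × 35/366 = €6,101.3320
Total = €62,374.5287

€62,374.53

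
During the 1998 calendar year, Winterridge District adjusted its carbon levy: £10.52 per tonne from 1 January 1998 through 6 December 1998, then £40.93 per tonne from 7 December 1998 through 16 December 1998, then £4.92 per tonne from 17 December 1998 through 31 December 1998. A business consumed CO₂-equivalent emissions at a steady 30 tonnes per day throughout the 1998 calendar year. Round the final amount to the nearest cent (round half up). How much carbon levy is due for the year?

1 January – 6 December 1998: 340 days × 30 tonnes/day = 10,200 tonnes at £10.52/tonne → £107304.00
7 December – 16 December 1998: 10 days × 30 tonnes/day = 300 tonnes at £40.93/tonne → £12279.00
17 December – 31 December 1998: 15 days × 30 tonnes/day = 450 tonnes at £4.92/tonne → £2214.00

£121797.00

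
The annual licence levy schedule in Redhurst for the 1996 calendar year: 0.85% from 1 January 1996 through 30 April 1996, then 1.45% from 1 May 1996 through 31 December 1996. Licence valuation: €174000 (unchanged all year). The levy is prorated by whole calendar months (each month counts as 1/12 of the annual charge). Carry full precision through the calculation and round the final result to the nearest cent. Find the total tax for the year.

1 January – 30 April 1996: 4 months at 0.85% → €174000 × 0.85% × 4/12 = €493.0000
1 May – 31 December 1996: 8 months at 1.45% → €174000 × 1.45% × 8/12 = €1682.0000
Total = €2175.0000

€2175.00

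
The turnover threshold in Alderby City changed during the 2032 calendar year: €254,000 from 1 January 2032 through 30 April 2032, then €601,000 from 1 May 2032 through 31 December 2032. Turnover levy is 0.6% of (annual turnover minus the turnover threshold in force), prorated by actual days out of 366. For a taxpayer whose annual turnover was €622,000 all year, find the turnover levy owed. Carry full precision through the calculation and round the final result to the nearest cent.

1 January – 30 April 2032: 121 days, exemption €254,000 → (€622,000 − €254,000) × 0.6% × 121/366 = €729.9672
1 May – 31 December 2032: 245 days, exemption €601,000 → (€622,000 − €601,000) × 0.6% × 245/366 = €84.3443
Total = €814.3115

€814.31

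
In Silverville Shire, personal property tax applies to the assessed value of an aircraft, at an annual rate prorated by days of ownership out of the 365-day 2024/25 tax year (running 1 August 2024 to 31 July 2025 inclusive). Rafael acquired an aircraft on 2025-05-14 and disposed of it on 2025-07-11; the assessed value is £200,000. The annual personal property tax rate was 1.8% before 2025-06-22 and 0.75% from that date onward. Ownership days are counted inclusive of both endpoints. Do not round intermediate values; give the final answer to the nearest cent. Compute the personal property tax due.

£466.85

2025-05-14 to 2025-06-21: 39 days at 1.8% → £200,000 × 1.8% × 39/365 = £384.6575
2025-06-22 to 2025-07-11: 20 days at 0.75% → £200,000 × 0.75% × 20/365 = £82.1918
Total = £466.8493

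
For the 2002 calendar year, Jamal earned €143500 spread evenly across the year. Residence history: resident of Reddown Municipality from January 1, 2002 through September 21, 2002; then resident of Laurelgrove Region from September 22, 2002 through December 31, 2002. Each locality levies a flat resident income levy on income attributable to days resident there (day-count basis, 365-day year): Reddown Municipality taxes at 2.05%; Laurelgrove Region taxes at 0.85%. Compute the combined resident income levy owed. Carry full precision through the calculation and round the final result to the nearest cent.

€2465.25

Reddown Municipality, January 1 – September 21, 2002: 264 days → €143500 × 2.05% × 264/365 = €2127.7315
Laurelgrove Region, September 22 – December 31, 2002: 101 days → €143500 × 0.85% × 101/365 = €337.5199
Total = €2465.2514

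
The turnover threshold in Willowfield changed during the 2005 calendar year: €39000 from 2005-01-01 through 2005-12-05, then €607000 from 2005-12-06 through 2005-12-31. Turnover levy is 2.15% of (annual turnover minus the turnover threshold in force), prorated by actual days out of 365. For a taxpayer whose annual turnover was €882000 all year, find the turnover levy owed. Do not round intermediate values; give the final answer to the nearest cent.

€17254.60

2005-01-01 to 2005-12-05: 339 days, exemption €39000 → (€882000 − €39000) × 2.15% × 339/365 = €16833.4397
2005-12-06 to 2005-12-31: 26 days, exemption €607000 → (€882000 − €607000) × 2.15% × 26/365 = €421.1644
Total = €17254.6041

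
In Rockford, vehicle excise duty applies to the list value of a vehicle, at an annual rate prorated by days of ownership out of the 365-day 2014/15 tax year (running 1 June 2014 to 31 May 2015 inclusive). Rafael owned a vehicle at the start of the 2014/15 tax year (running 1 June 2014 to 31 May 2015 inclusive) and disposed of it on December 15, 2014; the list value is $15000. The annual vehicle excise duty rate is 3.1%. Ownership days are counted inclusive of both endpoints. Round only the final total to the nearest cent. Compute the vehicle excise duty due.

$252.25

Days held (June 1 – December 15, 2014): 198 out of 365
Tax = $15000 × 3.1% × 198/365 = $252.2466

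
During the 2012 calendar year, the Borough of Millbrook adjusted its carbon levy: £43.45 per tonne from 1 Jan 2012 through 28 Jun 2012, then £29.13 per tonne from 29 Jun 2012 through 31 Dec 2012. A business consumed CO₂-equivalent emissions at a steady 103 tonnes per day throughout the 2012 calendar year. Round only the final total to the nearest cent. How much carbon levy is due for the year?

1 Jan – 28 Jun 2012: 180 days × 103 tonnes/day = 18,540 tonnes at £43.45/tonne → £805,563.00
29 Jun – 31 Dec 2012: 186 days × 103 tonnes/day = 19,158 tonnes at £29.13/tonne → £558,072.54

£1,363,635.54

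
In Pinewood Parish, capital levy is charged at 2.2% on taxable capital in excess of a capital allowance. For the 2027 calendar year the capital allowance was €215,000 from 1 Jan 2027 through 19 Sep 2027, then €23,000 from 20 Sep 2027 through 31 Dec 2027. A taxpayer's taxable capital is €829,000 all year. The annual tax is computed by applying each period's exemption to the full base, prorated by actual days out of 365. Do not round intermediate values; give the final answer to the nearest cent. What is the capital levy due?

1 Jan – 19 Sep 2027: 262 days, exemption €215,000 → (€829,000 − €215,000) × 2.2% × 262/365 = €9,696.1534
20 Sep – 31 Dec 2027: 103 days, exemption €23,000 → (€829,000 − €23,000) × 2.2% × 103/365 = €5,003.8247
Total = €14,699.9781

€14,699.98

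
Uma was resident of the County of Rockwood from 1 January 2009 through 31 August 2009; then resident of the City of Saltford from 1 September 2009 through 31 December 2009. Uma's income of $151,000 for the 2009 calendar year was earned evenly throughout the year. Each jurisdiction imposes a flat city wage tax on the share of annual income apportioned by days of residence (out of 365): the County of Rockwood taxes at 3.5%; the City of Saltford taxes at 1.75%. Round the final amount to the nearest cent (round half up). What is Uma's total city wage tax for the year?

The County of Rockwood, 1 January – 31 August 2009: 243 days → $151,000 × 3.5% × 243/365 = $3,518.5068
The City of Saltford, 1 September – 31 December 2009: 122 days → $151,000 × 1.75% × 122/365 = $883.2466
Total = $4,401.7534

$4,401.75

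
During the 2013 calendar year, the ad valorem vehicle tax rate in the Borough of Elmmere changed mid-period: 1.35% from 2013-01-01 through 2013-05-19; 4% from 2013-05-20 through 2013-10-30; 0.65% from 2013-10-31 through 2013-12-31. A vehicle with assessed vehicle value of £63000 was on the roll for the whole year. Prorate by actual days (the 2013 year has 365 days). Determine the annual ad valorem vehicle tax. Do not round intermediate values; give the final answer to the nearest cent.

£1525.72

2013-01-01 to 2013-05-19: 139 days at 1.35% → £63000 × 1.35% × 139/365 = £323.8890
2013-05-20 to 2013-10-30: 164 days at 4% → £63000 × 4% × 164/365 = £1132.2740
2013-10-31 to 2013-12-31: 62 days at 0.65% → £63000 × 0.65% × 62/365 = £69.5589
Total = £1525.7219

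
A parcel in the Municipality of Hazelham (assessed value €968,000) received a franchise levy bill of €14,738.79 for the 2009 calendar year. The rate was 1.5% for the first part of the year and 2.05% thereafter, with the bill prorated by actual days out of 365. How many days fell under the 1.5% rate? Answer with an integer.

350 days

Let d = days at the first rate; then 365 − d days at the second rate.
€968,000 × [1.5%·d + 2.05%·(365−d)] / 365 = €14,738.79
Solving gives d = 350, so the new rate took effect on 17 Dec 2009.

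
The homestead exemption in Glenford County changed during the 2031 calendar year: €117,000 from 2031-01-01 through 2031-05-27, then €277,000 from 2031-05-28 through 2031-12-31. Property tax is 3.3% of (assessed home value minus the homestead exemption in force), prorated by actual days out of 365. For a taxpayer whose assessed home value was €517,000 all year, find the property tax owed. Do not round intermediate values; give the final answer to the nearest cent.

2031-01-01 to 2031-05-27: 147 days, exemption €117,000 → (€517,000 − €117,000) × 3.3% × 147/365 = €5,316.1644
2031-05-28 to 2031-12-31: 218 days, exemption €277,000 → (€517,000 − €277,000) × 3.3% × 218/365 = €4,730.3014
Total = €10,046.4658

€10,046.47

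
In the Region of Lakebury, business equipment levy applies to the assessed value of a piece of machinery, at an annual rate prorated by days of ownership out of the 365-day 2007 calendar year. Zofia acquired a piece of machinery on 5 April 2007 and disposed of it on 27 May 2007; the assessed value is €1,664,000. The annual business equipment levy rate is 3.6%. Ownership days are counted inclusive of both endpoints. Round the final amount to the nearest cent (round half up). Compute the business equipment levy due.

Days held (5 April – 27 May 2007): 53 out of 365
Tax = €1,664,000 × 3.6% × 53/365 = €8,698.3890

€8,698.39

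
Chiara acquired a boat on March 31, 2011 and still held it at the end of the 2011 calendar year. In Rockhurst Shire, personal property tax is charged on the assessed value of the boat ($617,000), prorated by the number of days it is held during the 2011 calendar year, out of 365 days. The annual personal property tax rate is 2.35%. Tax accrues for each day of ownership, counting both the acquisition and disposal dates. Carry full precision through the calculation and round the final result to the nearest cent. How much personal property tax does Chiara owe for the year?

$10,964.01

Days held (March 31 – December 31, 2011): 276 out of 365
Tax = $617,000 × 2.35% × 276/365 = $10,964.0055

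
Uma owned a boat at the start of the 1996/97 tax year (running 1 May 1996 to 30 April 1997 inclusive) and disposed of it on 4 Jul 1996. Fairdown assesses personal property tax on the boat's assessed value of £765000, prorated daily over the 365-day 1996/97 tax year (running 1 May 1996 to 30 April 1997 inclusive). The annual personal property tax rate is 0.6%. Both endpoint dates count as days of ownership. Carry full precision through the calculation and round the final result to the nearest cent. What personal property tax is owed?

Days held (1 May – 4 Jul 1996): 65 out of 365
Tax = £765000 × 0.6% × 65/365 = £817.3973

£817.40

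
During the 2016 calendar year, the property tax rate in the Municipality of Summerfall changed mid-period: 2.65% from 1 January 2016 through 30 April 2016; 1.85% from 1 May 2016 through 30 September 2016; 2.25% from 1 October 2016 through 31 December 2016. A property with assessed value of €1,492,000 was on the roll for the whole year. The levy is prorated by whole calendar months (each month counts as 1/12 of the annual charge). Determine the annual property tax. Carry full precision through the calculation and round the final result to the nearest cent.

1 January – 30 April 2016: 4 months at 2.65% → €1,492,000 × 2.65% × 4/12 = €13,179.3333
1 May – 30 September 2016: 5 months at 1.85% → €1,492,000 × 1.85% × 5/12 = €11,500.8333
1 October – 31 December 2016: 3 months at 2.25% → €1,492,000 × 2.25% × 3/12 = €8,392.5000
Total = €33,072.6667

€33,072.67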